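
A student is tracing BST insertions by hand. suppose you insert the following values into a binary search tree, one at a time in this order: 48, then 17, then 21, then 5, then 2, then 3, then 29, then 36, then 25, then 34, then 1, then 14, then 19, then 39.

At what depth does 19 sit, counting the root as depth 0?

3

Insert 48: tree is empty, so 48 becomes the root.
Insert 17: 17 < 48 → go left. Place as left child of 48.
Insert 21: 21 < 48 → go left; 21 > 17 → go right. Place as right child of 17.
Insert 5: 5 < 48 → go left; 5 < 17 → go left. Place as left child of 17.
Insert 2: 2 < 48 → go left; 2 < 17 → go left; 2 < 5 → go left. Place as left child of 5.
Insert 3: 3 < 48 → go left; 3 < 17 → go left; 3 < 5 → go left; 3 > 2 → go right. Place as right child of 2.
Insert 29: 29 < 48 → go left; 29 > 17 → go right; 29 > 21 → go right. Place as right child of 21.
Insert 36: 36 < 48 → go left; 36 > 17 → go right; 36 > 21 → go right; 36 > 29 → go right. Place as right child of 29.
Insert 25: 25 < 48 → go left; 25 > 17 → go right; 25 > 21 → go right; 25 < 29 → go left. Place as left child of 29.
Insert 34: 34 < 48 → go left; 34 > 17 → go right; 34 > 21 → go right; 34 > 29 → go right; 34 < 36 → go left. Place as left child of 36.
Insert 1: 1 < 48 → go left; 1 < 17 → go left; 1 < 5 → go left; 1 < 2 → go left. Place as left child of 2.
Insert 14: 14 < 48 → go left; 14 < 17 → go left; 14 > 5 → go right. Place as right child of 5.
Insert 19: 19 < 48 → go left; 19 > 17 → go right; 19 < 21 → go left. Place as left child of 21.
Insert 39: 39 < 48 → go left; 39 > 17 → go right; 39 > 21 → go right; 39 > 29 → go right; 39 > 36 → go right. Place as right child of 36.

Path to 19: 48 → 17 → 21 → 19, which is 3 edges.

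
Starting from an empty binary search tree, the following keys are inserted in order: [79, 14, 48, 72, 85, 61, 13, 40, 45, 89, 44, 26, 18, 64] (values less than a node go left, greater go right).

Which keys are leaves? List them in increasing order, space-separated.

13 18 44 64 89

79: root
14: left child of 79 (depth 1)
48: right child of 14 (depth 2)
72: right child of 48 (depth 3)
85: right child of 79 (depth 1)
61: left child of 72 (depth 4)
13: left child of 14 (depth 2)
40: left child of 48 (depth 3)
45: right child of 40 (depth 4)
89: right child of 85 (depth 2)
44: left child of 45 (depth 5)
26: left child of 40 (depth 4)
18: left child of 26 (depth 5)
64: right child of 61 (depth 5)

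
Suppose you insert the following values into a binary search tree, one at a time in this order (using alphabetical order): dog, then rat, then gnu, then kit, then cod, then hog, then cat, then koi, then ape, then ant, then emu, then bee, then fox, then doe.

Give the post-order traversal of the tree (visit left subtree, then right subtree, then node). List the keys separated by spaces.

ant bee ape cat doe cod fox emu hog koi kit gnu rat dog

Insert dog: tree is empty, so dog becomes the root.
Insert rat: rat > dog → go right. Place as right child of dog.
Insert gnu: gnu > dog → go right; gnu < rat → go left. Place as left child of rat.
Insert kit: kit > dog → go right; kit < rat → go left; kit > gnu → go right. Place as right child of gnu.
Insert cod: cod < dog → go left. Place as left child of dog.
Insert hog: hog > dog → go right; hog < rat → go left; hog > gnu → go right; hog < kit → go left. Place as left child of kit.
Insert cat: cat < dog → go left; cat < cod → go left. Place as left child of cod.
Insert koi: koi > dog → go right; koi < rat → go left; koi > gnu → go right; koi > kit → go right. Place as right child of kit.
Insert ape: ape < dog → go left; ape < cod → go left; ape < cat → go left. Place as left child of cat.
Insert ant: ant < dog → go left; ant < cod → go left; ant < cat → go left; ant < ape → go left. Place as left child of ape.
Insert emu: emu > dog → go right; emu < rat → go left; emu < gnu → go left. Place as left child of gnu.
Insert bee: bee < dog → go left; bee < cod → go left; bee < cat → go left; bee > ape → go right. Place as right child of ape.
Insert fox: fox > dog → go right; fox < rat → go left; fox < gnu → go left; fox > emu → go right. Place as right child of emu.
Insert doe: doe < dog → go left; doe > cod → go right. Place as right child of cod.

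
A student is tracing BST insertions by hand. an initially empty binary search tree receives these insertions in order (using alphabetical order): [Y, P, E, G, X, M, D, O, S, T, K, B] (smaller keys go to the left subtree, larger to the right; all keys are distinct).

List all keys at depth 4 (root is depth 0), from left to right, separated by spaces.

B M T

Insert Y: tree is empty, so Y becomes the root.
Insert P: P < Y → go left. Place as left child of Y.
Insert E: E < Y → go left; E < P → go left. Place as left child of P.
Insert G: G < Y → go left; G < P → go left; G > E → go right. Place as right child of E.
Insert X: X < Y → go left; X > P → go right. Place as right child of P.
Insert M: M < Y → go left; M < P → go left; M > E → go right; M > G → go right. Place as right child of G.
Insert D: D < Y → go left; D < P → go left; D < E → go left. Place as left child of E.
Insert O: O < Y → go left; O < P → go left; O > E → go right; O > G → go right; O > M → go right. Place as right child of M.
Insert S: S < Y → go left; S > P → go right; S < X → go left. Place as left child of X.
Insert T: T < Y → go left; T > P → go right; T < X → go left; T > S → go right. Place as right child of S.
Insert K: K < Y → go left; K < P → go left; K > E → go right; K > G → go right; K < M → go left. Place as left child of M.
Insert B: B < Y → go left; B < P → go left; B < E → go left; B < D → go left. Place as left child of D.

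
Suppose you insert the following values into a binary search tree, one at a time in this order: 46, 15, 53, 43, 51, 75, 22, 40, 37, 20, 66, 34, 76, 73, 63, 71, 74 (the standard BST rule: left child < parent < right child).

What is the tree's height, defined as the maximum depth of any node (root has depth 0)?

46: root
15: left child of 46 (depth 1)
53: right child of 46 (depth 1)
43: right child of 15 (depth 2)
51: left child of 53 (depth 2)
75: right child of 53 (depth 2)
22: left child of 43 (depth 3)
40: right child of 22 (depth 4)
37: left child of 40 (depth 5)
20: left child of 22 (depth 4)
66: left child of 75 (depth 3)
34: left child of 37 (depth 6)
76: right child of 75 (depth 3)
73: right child of 66 (depth 4)
63: left child of 66 (depth 4)
71: left child of 73 (depth 5)
74: right child of 73 (depth 5)

The deepest node is 34 at depth 6.

6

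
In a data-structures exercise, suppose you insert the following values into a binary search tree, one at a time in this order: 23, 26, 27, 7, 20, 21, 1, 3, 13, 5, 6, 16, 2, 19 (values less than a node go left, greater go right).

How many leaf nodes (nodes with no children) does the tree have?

Resulting structure (node: left, right):
  23: L=7, R=26
  26: L=–, R=27
  27: L=–, R=–
  7: L=1, R=20
  20: L=13, R=21
  21: L=–, R=–
  1: L=–, R=3
  3: L=2, R=5
  13: L=–, R=16
  5: L=–, R=6
  6: L=–, R=–
  16: L=–, R=19
  2: L=–, R=–
  19: L=–, R=–

Leaves: 2, 6, 19, 21, 27 — 5 in total.

5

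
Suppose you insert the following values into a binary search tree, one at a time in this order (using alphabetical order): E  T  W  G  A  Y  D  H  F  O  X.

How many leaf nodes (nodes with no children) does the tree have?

4

E: root
T: right child of E (depth 1)
W: right child of T (depth 2)
G: left child of T (depth 2)
A: left child of E (depth 1)
Y: right child of W (depth 3)
D: right child of A (depth 2)
H: right child of G (depth 3)
F: left child of G (depth 3)
O: right child of H (depth 4)
X: left child of Y (depth 4)

Leaves: D, F, O, X — 4 in total.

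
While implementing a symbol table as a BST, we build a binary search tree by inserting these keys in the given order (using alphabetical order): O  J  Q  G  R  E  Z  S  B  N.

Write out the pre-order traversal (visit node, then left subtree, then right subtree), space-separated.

O J G E B N Q R Z S

Resulting structure (node: left, right):
  O: L=J, R=Q
  J: L=G, R=N
  Q: L=–, R=R
  G: L=E, R=–
  R: L=–, R=Z
  E: L=B, R=–
  Z: L=S, R=–
  S: L=–, R=–
  B: L=–, R=–
  N: L=–, R=–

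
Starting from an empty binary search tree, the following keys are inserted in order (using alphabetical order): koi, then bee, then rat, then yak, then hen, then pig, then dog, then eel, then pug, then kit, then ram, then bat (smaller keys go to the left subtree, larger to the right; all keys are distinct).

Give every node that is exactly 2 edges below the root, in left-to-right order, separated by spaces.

Insert koi: tree is empty, so koi becomes the root.
Insert bee: bee < koi → go left. Place as left child of koi.
Insert rat: rat > koi → go right. Place as right child of koi.
Insert yak: yak > koi → go right; yak > rat → go right. Place as right child of rat.
Insert hen: hen < koi → go left; hen > bee → go right. Place as right child of bee.
Insert pig: pig > koi → go right; pig < rat → go left. Place as left child of rat.
Insert dog: dog < koi → go left; dog > bee → go right; dog < hen → go left. Place as left child of hen.
Insert eel: eel < koi → go left; eel > bee → go right; eel < hen → go left; eel > dog → go right. Place as right child of dog.
Insert pug: pug > koi → go right; pug < rat → go left; pug > pig → go right. Place as right child of pig.
Insert kit: kit < koi → go left; kit > bee → go right; kit > hen → go right. Place as right child of hen.
Insert ram: ram > koi → go right; ram < rat → go left; ram > pig → go right; ram > pug → go right. Place as right child of pug.
Insert bat: bat < koi → go left; bat < bee → go left. Place as left child of bee.

bat hen pig yak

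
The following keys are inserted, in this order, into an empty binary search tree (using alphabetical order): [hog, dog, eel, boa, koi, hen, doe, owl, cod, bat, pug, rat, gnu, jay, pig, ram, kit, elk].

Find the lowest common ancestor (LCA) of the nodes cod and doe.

Insert hog: tree is empty, so hog becomes the root.
Insert dog: dog < hog → go left. Place as left child of hog.
Insert eel: eel < hog → go left; eel > dog → go right. Place as right child of dog.
Insert boa: boa < hog → go left; boa < dog → go left. Place as left child of dog.
Insert koi: koi > hog → go right. Place as right child of hog.
Insert hen: hen < hog → go left; hen > dog → go right; hen > eel → go right. Place as right child of eel.
Insert doe: doe < hog → go left; doe < dog → go left; doe > boa → go right. Place as right child of boa.
Insert owl: owl > hog → go right; owl > koi → go right. Place as right child of koi.
Insert cod: cod < hog → go left; cod < dog → go left; cod > boa → go right; cod < doe → go left. Place as left child of doe.
Insert bat: bat < hog → go left; bat < dog → go left; bat < boa → go left. Place as left child of boa.
Insert pug: pug > hog → go right; pug > koi → go right; pug > owl → go right. Place as right child of owl.
Insert rat: rat > hog → go right; rat > koi → go right; rat > owl → go right; rat > pug → go right. Place as right child of pug.
Insert gnu: gnu < hog → go left; gnu > dog → go right; gnu > eel → go right; gnu < hen → go left. Place as left child of hen.
Insert jay: jay > hog → go right; jay < koi → go left. Place as left child of koi.
Insert pig: pig > hog → go right; pig > koi → go right; pig > owl → go right; pig < pug → go left. Place as left child of pug.
Insert ram: ram > hog → go right; ram > koi → go right; ram > owl → go right; ram > pug → go right; ram < rat → go left. Place as left child of rat.
Insert kit: kit > hog → go right; kit < koi → go left; kit > jay → go right. Place as right child of jay.
Insert elk: elk < hog → go left; elk > dog → go right; elk > eel → go right; elk < hen → go left; elk < gnu → go left. Place as left child of gnu.

Path to cod: hog → dog → boa → doe → cod
Path to doe: hog → dog → boa → doe
doe lies on both paths and is an ancestor of the other node.

doe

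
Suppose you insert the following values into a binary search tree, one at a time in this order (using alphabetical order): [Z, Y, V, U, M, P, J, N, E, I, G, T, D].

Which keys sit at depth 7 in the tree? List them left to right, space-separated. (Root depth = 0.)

Insert Z: tree is empty, so Z becomes the root.
Insert Y: Y < Z → go left. Place as left child of Z.
Insert V: V < Z → go left; V < Y → go left. Place as left child of Y.
Insert U: U < Z → go left; U < Y → go left; U < V → go left. Place as left child of V.
Insert M: M < Z → go left; M < Y → go left; M < V → go left; M < U → go left. Place as left child of U.
Insert P: P < Z → go left; P < Y → go left; P < V → go left; P < U → go left; P > M → go right. Place as right child of M.
Insert J: J < Z → go left; J < Y → go left; J < V → go left; J < U → go left; J < M → go left. Place as left child of M.
Insert N: N < Z → go left; N < Y → go left; N < V → go left; N < U → go left; N > M → go right; N < P → go left. Place as left child of P.
Insert E: E < Z → go left; E < Y → go left; E < V → go left; E < U → go left; E < M → go left; E < J → go left. Place as left child of J.
Insert I: I < Z → go left; I < Y → go left; I < V → go left; I < U → go left; I < M → go left; I < J → go left; I > E → go right. Place as right child of E.
Insert G: G < Z → go left; G < Y → go left; G < V → go left; G < U → go left; G < M → go left; G < J → go left; G > E → go right; G < I → go left. Place as left child of I.
Insert T: T < Z → go left; T < Y → go left; T < V → go left; T < U → go left; T > M → go right; T > P → go right. Place as right child of P.
Insert D: D < Z → go left; D < Y → go left; D < V → go left; D < U → go left; D < M → go left; D < J → go left; D < E → go left. Place as left child of E.

D I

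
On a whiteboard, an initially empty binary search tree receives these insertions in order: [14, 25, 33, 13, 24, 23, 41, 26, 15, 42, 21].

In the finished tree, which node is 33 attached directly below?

Resulting structure (node: left, right):
  14: L=13, R=25
  25: L=24, R=33
  33: L=26, R=41
  13: L=–, R=–
  24: L=23, R=–
  23: L=15, R=–
  41: L=–, R=42
  26: L=–, R=–
  15: L=–, R=21
  42: L=–, R=–
  21: L=–, R=–

25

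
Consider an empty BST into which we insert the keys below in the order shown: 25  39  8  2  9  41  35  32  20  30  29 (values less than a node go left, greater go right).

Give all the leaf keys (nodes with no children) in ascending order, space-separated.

2 20 29 41

Resulting structure (node: left, right):
  25: L=8, R=39
  39: L=35, R=41
  8: L=2, R=9
  2: L=–, R=–
  9: L=–, R=20
  41: L=–, R=–
  35: L=32, R=–
  32: L=30, R=–
  20: L=–, R=–
  30: L=29, R=–
  29: L=–, R=–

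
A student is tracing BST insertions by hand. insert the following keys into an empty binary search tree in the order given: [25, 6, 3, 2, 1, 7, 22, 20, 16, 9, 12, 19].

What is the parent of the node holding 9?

16

25: root
6: left child of 25 (depth 1)
3: left child of 6 (depth 2)
2: left child of 3 (depth 3)
1: left child of 2 (depth 4)
7: right child of 6 (depth 2)
22: right child of 7 (depth 3)
20: left child of 22 (depth 4)
16: left child of 20 (depth 5)
9: left child of 16 (depth 6)
12: right child of 9 (depth 7)
19: right child of 16 (depth 6)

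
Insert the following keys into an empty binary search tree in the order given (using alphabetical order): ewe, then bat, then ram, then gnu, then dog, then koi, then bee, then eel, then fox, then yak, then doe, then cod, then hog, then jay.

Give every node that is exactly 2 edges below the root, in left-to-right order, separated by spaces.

ewe: root
bat: left child of ewe (depth 1)
ram: right child of ewe (depth 1)
gnu: left child of ram (depth 2)
dog: right child of bat (depth 2)
koi: right child of gnu (depth 3)
bee: left child of dog (depth 3)
eel: right child of dog (depth 3)
fox: left child of gnu (depth 3)
yak: right child of ram (depth 2)
doe: right child of bee (depth 4)
cod: left child of doe (depth 5)
hog: left child of koi (depth 4)
jay: right child of hog (depth 5)

dog gnu yak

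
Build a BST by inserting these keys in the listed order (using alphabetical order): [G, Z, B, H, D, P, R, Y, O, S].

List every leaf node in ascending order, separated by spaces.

Resulting structure (node: left, right):
  G: L=B, R=Z
  Z: L=H, R=–
  B: L=–, R=D
  H: L=–, R=P
  D: L=–, R=–
  P: L=O, R=R
  R: L=–, R=Y
  Y: L=S, R=–
  O: L=–, R=–
  S: L=–, R=–

D O S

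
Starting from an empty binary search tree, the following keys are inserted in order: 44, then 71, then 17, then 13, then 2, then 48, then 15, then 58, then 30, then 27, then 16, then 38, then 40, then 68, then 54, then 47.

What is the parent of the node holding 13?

17

44: root
71: right child of 44 (depth 1)
17: left child of 44 (depth 1)
13: left child of 17 (depth 2)
2: left child of 13 (depth 3)
48: left child of 71 (depth 2)
15: right child of 13 (depth 3)
58: right child of 48 (depth 3)
30: right child of 17 (depth 2)
27: left child of 30 (depth 3)
16: right child of 15 (depth 4)
38: right child of 30 (depth 3)
40: right child of 38 (depth 4)
68: right child of 58 (depth 4)
54: left child of 58 (depth 4)
47: left child of 48 (depth 3)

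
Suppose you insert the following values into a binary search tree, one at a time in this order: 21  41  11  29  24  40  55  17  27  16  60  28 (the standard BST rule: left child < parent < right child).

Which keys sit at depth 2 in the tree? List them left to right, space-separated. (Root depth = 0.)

Insert 21: tree is empty, so 21 becomes the root.
Insert 41: 41 > 21 → go right. Place as right child of 21.
Insert 11: 11 < 21 → go left. Place as left child of 21.
Insert 29: 29 > 21 → go right; 29 < 41 → go left. Place as left child of 41.
Insert 24: 24 > 21 → go right; 24 < 41 → go left; 24 < 29 → go left. Place as left child of 29.
Insert 40: 40 > 21 → go right; 40 < 41 → go left; 40 > 29 → go right. Place as right child of 29.
Insert 55: 55 > 21 → go right; 55 > 41 → go right. Place as right child of 41.
Insert 17: 17 < 21 → go left; 17 > 11 → go right. Place as right child of 11.
Insert 27: 27 > 21 → go right; 27 < 41 → go left; 27 < 29 → go left; 27 > 24 → go right. Place as right child of 24.
Insert 16: 16 < 21 → go left; 16 > 11 → go right; 16 < 17 → go left. Place as left child of 17.
Insert 60: 60 > 21 → go right; 60 > 41 → go right; 60 > 55 → go right. Place as right child of 55.
Insert 28: 28 > 21 → go right; 28 < 41 → go left; 28 < 29 → go left; 28 > 24 → go right; 28 > 27 → go right. Place as right child of 27.

17 29 55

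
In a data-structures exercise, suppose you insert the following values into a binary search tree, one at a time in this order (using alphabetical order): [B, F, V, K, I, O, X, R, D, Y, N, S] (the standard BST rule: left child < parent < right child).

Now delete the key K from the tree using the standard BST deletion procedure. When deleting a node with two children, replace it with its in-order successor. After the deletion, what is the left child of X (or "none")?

Resulting structure (node: left, right):
  B: L=–, R=F
  F: L=D, R=V
  V: L=K, R=X
  K: L=I, R=O
  I: L=–, R=–
  O: L=N, R=R
  X: L=–, R=Y
  R: L=–, R=S
  D: L=–, R=–
  Y: L=–, R=–
  N: L=–, R=–
  S: L=–, R=–

Delete K (two children — replace with in-order successor).
After deletion, X's left child: none.

none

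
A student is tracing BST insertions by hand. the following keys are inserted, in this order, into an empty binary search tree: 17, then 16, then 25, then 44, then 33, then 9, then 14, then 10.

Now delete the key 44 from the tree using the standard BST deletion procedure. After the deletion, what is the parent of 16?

17

Resulting structure (node: left, right):
  17: L=16, R=25
  16: L=9, R=–
  25: L=–, R=44
  44: L=33, R=–
  33: L=–, R=–
  9: L=–, R=14
  14: L=10, R=–
  10: L=–, R=–

Delete 44 (at most one child — splice it out).
After deletion, 16's parent is 17.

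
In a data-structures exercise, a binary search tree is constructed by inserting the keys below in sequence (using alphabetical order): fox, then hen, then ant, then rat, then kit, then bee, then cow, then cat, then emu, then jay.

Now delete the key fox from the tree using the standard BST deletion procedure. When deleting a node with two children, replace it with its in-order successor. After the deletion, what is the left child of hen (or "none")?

ant

fox: root
hen: right child of fox (depth 1)
ant: left child of fox (depth 1)
rat: right child of hen (depth 2)
kit: left child of rat (depth 3)
bee: right child of ant (depth 2)
cow: right child of bee (depth 3)
cat: left child of cow (depth 4)
emu: right child of cow (depth 4)
jay: left child of kit (depth 4)

Delete fox (two children — replace with in-order successor).
After deletion, hen's left child: ant.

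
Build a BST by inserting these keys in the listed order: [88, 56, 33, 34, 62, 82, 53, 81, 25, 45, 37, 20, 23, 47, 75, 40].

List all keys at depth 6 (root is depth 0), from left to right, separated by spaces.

88: root
56: left child of 88 (depth 1)
33: left child of 56 (depth 2)
34: right child of 33 (depth 3)
62: right child of 56 (depth 2)
82: right child of 62 (depth 3)
53: right child of 34 (depth 4)
81: left child of 82 (depth 4)
25: left child of 33 (depth 3)
45: left child of 53 (depth 5)
37: left child of 45 (depth 6)
20: left child of 25 (depth 4)
23: right child of 20 (depth 5)
47: right child of 45 (depth 6)
75: left child of 81 (depth 5)
40: right child of 37 (depth 7)

37 47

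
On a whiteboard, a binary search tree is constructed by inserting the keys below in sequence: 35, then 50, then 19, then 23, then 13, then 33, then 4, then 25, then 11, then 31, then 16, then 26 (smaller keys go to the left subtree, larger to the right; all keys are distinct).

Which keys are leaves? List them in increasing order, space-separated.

11 16 26 50

35: root
50: right child of 35 (depth 1)
19: left child of 35 (depth 1)
23: right child of 19 (depth 2)
13: left child of 19 (depth 2)
33: right child of 23 (depth 3)
4: left child of 13 (depth 3)
25: left child of 33 (depth 4)
11: right child of 4 (depth 4)
31: right child of 25 (depth 5)
16: right child of 13 (depth 3)
26: left child of 31 (depth 6)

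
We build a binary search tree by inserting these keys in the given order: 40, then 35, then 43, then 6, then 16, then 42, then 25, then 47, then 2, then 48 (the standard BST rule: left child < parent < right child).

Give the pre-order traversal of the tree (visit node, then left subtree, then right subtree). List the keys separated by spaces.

40 35 6 2 16 25 43 42 47 48

Insert 40: tree is empty, so 40 becomes the root.
Insert 35: 35 < 40 → go left. Place as left child of 40.
Insert 43: 43 > 40 → go right. Place as right child of 40.
Insert 6: 6 < 40 → go left; 6 < 35 → go left. Place as left child of 35.
Insert 16: 16 < 40 → go left; 16 < 35 → go left; 16 > 6 → go right. Place as right child of 6.
Insert 42: 42 > 40 → go right; 42 < 43 → go left. Place as left child of 43.
Insert 25: 25 < 40 → go left; 25 < 35 → go left; 25 > 6 → go right; 25 > 16 → go right. Place as right child of 16.
Insert 47: 47 > 40 → go right; 47 > 43 → go right. Place as right child of 43.
Insert 2: 2 < 40 → go left; 2 < 35 → go left; 2 < 6 → go left. Place as left child of 6.
Insert 48: 48 > 40 → go right; 48 > 43 → go right; 48 > 47 → go right. Place as right child of 47.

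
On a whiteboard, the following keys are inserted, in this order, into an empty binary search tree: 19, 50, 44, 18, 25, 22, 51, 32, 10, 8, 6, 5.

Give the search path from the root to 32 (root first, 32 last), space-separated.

19: root
50: right child of 19 (depth 1)
44: left child of 50 (depth 2)
18: left child of 19 (depth 1)
25: left child of 44 (depth 3)
22: left child of 25 (depth 4)
51: right child of 50 (depth 2)
32: right child of 25 (depth 4)
10: left child of 18 (depth 2)
8: left child of 10 (depth 3)
6: left child of 8 (depth 4)
5: left child of 6 (depth 5)

19 50 44 25 32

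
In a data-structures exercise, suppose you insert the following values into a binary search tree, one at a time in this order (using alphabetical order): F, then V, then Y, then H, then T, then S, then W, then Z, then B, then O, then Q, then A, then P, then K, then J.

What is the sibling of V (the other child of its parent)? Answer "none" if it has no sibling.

Resulting structure (node: left, right):
  F: L=B, R=V
  V: L=H, R=Y
  Y: L=W, R=Z
  H: L=–, R=T
  T: L=S, R=–
  S: L=O, R=–
  W: L=–, R=–
  Z: L=–, R=–
  B: L=A, R=–
  O: L=K, R=Q
  Q: L=P, R=–
  A: L=–, R=–
  P: L=–, R=–
  K: L=J, R=–
  J: L=–, R=–

V's parent is F; the other child of F is B.

B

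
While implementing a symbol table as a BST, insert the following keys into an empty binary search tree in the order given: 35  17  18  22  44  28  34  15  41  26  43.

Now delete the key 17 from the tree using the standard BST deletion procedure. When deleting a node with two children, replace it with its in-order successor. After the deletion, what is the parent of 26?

35: root
17: left child of 35 (depth 1)
18: right child of 17 (depth 2)
22: right child of 18 (depth 3)
44: right child of 35 (depth 1)
28: right child of 22 (depth 4)
34: right child of 28 (depth 5)
15: left child of 17 (depth 2)
41: left child of 44 (depth 2)
26: left child of 28 (depth 5)
43: right child of 41 (depth 3)

Delete 17 (two children — replace with in-order successor).
After deletion, 26's parent is 28.

28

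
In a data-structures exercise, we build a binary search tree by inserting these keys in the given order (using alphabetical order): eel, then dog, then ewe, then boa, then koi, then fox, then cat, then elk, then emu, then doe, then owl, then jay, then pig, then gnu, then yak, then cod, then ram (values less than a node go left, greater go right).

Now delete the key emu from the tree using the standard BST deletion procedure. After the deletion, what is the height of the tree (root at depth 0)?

6

Insert eel: tree is empty, so eel becomes the root.
Insert dog: dog < eel → go left. Place as left child of eel.
Insert ewe: ewe > eel → go right. Place as right child of eel.
Insert boa: boa < eel → go left; boa < dog → go left. Place as left child of dog.
Insert koi: koi > eel → go right; koi > ewe → go right. Place as right child of ewe.
Insert fox: fox > eel → go right; fox > ewe → go right; fox < koi → go left. Place as left child of koi.
Insert cat: cat < eel → go left; cat < dog → go left; cat > boa → go right. Place as right child of boa.
Insert elk: elk > eel → go right; elk < ewe → go left. Place as left child of ewe.
Insert emu: emu > eel → go right; emu < ewe → go left; emu > elk → go right. Place as right child of elk.
Insert doe: doe < eel → go left; doe < dog → go left; doe > boa → go right; doe > cat → go right. Place as right child of cat.
Insert owl: owl > eel → go right; owl > ewe → go right; owl > koi → go right. Place as right child of koi.
Insert jay: jay > eel → go right; jay > ewe → go right; jay < koi → go left; jay > fox → go right. Place as right child of fox.
Insert pig: pig > eel → go right; pig > ewe → go right; pig > koi → go right; pig > owl → go right. Place as right child of owl.
Insert gnu: gnu > eel → go right; gnu > ewe → go right; gnu < koi → go left; gnu > fox → go right; gnu < jay → go left. Place as left child of jay.
Insert yak: yak > eel → go right; yak > ewe → go right; yak > koi → go right; yak > owl → go right; yak > pig → go right. Place as right child of pig.
Insert cod: cod < eel → go left; cod < dog → go left; cod > boa → go right; cod > cat → go right; cod < doe → go left. Place as left child of doe.
Insert ram: ram > eel → go right; ram > ewe → go right; ram > koi → go right; ram > owl → go right; ram > pig → go right; ram < yak → go left. Place as left child of yak.

Delete emu (at most one child — splice it out).
After deletion, deepest node is ram at depth 6.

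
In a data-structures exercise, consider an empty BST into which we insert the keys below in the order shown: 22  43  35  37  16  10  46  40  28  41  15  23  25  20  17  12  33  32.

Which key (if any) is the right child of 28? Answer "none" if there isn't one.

Insert 22: tree is empty, so 22 becomes the root.
Insert 43: 43 > 22 → go right. Place as right child of 22.
Insert 35: 35 > 22 → go right; 35 < 43 → go left. Place as left child of 43.
Insert 37: 37 > 22 → go right; 37 < 43 → go left; 37 > 35 → go right. Place as right child of 35.
Insert 16: 16 < 22 → go left. Place as left child of 22.
Insert 10: 10 < 22 → go left; 10 < 16 → go left. Place as left child of 16.
Insert 46: 46 > 22 → go right; 46 > 43 → go right. Place as right child of 43.
Insert 40: 40 > 22 → go right; 40 < 43 → go left; 40 > 35 → go right; 40 > 37 → go right. Place as right child of 37.
Insert 28: 28 > 22 → go right; 28 < 43 → go left; 28 < 35 → go left. Place as left child of 35.
Insert 41: 41 > 22 → go right; 41 < 43 → go left; 41 > 35 → go right; 41 > 37 → go right; 41 > 40 → go right. Place as right child of 40.
Insert 15: 15 < 22 → go left; 15 < 16 → go left; 15 > 10 → go right. Place as right child of 10.
Insert 23: 23 > 22 → go right; 23 < 43 → go left; 23 < 35 → go left; 23 < 28 → go left. Place as left child of 28.
Insert 25: 25 > 22 → go right; 25 < 43 → go left; 25 < 35 → go left; 25 < 28 → go left; 25 > 23 → go right. Place as right child of 23.
Insert 20: 20 < 22 → go left; 20 > 16 → go right. Place as right child of 16.
Insert 17: 17 < 22 → go left; 17 > 16 → go right; 17 < 20 → go left. Place as left child of 20.
Insert 12: 12 < 22 → go left; 12 < 16 → go left; 12 > 10 → go right; 12 < 15 → go left. Place as left child of 15.
Insert 33: 33 > 22 → go right; 33 < 43 → go left; 33 < 35 → go left; 33 > 28 → go right. Place as right child of 28.
Insert 32: 32 > 22 → go right; 32 < 43 → go left; 32 < 35 → go left; 32 > 28 → go right; 32 < 33 → go left. Place as left child of 33.

33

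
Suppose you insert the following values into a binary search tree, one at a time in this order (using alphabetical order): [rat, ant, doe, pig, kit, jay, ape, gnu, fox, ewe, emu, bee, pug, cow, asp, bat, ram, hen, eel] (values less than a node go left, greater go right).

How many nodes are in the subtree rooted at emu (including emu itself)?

2

Insert rat: tree is empty, so rat becomes the root.
Insert ant: ant < rat → go left. Place as left child of rat.
Insert doe: doe < rat → go left; doe > ant → go right. Place as right child of ant.
Insert pig: pig < rat → go left; pig > ant → go right; pig > doe → go right. Place as right child of doe.
Insert kit: kit < rat → go left; kit > ant → go right; kit > doe → go right; kit < pig → go left. Place as left child of pig.
Insert jay: jay < rat → go left; jay > ant → go right; jay > doe → go right; jay < pig → go left; jay < kit → go left. Place as left child of kit.
Insert ape: ape < rat → go left; ape > ant → go right; ape < doe → go left. Place as left child of doe.
Insert gnu: gnu < rat → go left; gnu > ant → go right; gnu > doe → go right; gnu < pig → go left; gnu < kit → go left; gnu < jay → go left. Place as left child of jay.
Insert fox: fox < rat → go left; fox > ant → go right; fox > doe → go right; fox < pig → go left; fox < kit → go left; fox < jay → go left; fox < gnu → go left. Place as left child of gnu.
Insert ewe: ewe < rat → go left; ewe > ant → go right; ewe > doe → go right; ewe < pig → go left; ewe < kit → go left; ewe < jay → go left; ewe < gnu → go left; ewe < fox → go left. Place as left child of fox.
Insert emu: emu < rat → go left; emu > ant → go right; emu > doe → go right; emu < pig → go left; emu < kit → go left; emu < jay → go left; emu < gnu → go left; emu < fox → go left; emu < ewe → go left. Place as left child of ewe.
Insert bee: bee < rat → go left; bee > ant → go right; bee < doe → go left; bee > ape → go right. Place as right child of ape.
Insert pug: pug < rat → go left; pug > ant → go right; pug > doe → go right; pug > pig → go right. Place as right child of pig.
Insert cow: cow < rat → go left; cow > ant → go right; cow < doe → go left; cow > ape → go right; cow > bee → go right. Place as right child of bee.
Insert asp: asp < rat → go left; asp > ant → go right; asp < doe → go left; asp > ape → go right; asp < bee → go left. Place as left child of bee.
Insert bat: bat < rat → go left; bat > ant → go right; bat < doe → go left; bat > ape → go right; bat < bee → go left; bat > asp → go right. Place as right child of asp.
Insert ram: ram < rat → go left; ram > ant → go right; ram > doe → go right; ram > pig → go right; ram > pug → go right. Place as right child of pug.
Insert hen: hen < rat → go left; hen > ant → go right; hen > doe → go right; hen < pig → go left; hen < kit → go left; hen < jay → go left; hen > gnu → go right. Place as right child of gnu.
Insert eel: eel < rat → go left; eel > ant → go right; eel > doe → go right; eel < pig → go left; eel < kit → go left; eel < jay → go left; eel < gnu → go left; eel < fox → go left; eel < ewe → go left; eel < emu → go left. Place as left child of emu.

Subtree rooted at emu contains: emu, eel — 2 nodes.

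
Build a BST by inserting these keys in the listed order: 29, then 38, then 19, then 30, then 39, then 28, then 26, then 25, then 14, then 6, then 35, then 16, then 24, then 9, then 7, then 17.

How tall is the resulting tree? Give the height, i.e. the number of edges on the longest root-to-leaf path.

5

Insert 29: tree is empty, so 29 becomes the root.
Insert 38: 38 > 29 → go right. Place as right child of 29.
Insert 19: 19 < 29 → go left. Place as left child of 29.
Insert 30: 30 > 29 → go right; 30 < 38 → go left. Place as left child of 38.
Insert 39: 39 > 29 → go right; 39 > 38 → go right. Place as right child of 38.
Insert 28: 28 < 29 → go left; 28 > 19 → go right. Place as right child of 19.
Insert 26: 26 < 29 → go left; 26 > 19 → go right; 26 < 28 → go left. Place as left child of 28.
Insert 25: 25 < 29 → go left; 25 > 19 → go right; 25 < 28 → go left; 25 < 26 → go left. Place as left child of 26.
Insert 14: 14 < 29 → go left; 14 < 19 → go left. Place as left child of 19.
Insert 6: 6 < 29 → go left; 6 < 19 → go left; 6 < 14 → go left. Place as left child of 14.
Insert 35: 35 > 29 → go right; 35 < 38 → go left; 35 > 30 → go right. Place as right child of 30.
Insert 16: 16 < 29 → go left; 16 < 19 → go left; 16 > 14 → go right. Place as right child of 14.
Insert 24: 24 < 29 → go left; 24 > 19 → go right; 24 < 28 → go left; 24 < 26 → go left; 24 < 25 → go left. Place as left child of 25.
Insert 9: 9 < 29 → go left; 9 < 19 → go left; 9 < 14 → go left; 9 > 6 → go right. Place as right child of 6.
Insert 7: 7 < 29 → go left; 7 < 19 → go left; 7 < 14 → go left; 7 > 6 → go right; 7 < 9 → go left. Place as left child of 9.
Insert 17: 17 < 29 → go left; 17 < 19 → go left; 17 > 14 → go right; 17 > 16 → go right. Place as right child of 16.

The deepest node is 24 at depth 5.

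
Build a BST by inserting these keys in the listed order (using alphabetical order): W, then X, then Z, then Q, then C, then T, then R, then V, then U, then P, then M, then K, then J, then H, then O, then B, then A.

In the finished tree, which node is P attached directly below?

C

Insert W: tree is empty, so W becomes the root.
Insert X: X > W → go right. Place as right child of W.
Insert Z: Z > W → go right; Z > X → go right. Place as right child of X.
Insert Q: Q < W → go left. Place as left child of W.
Insert C: C < W → go left; C < Q → go left. Place as left child of Q.
Insert T: T < W → go left; T > Q → go right. Place as right child of Q.
Insert R: R < W → go left; R > Q → go right; R < T → go left. Place as left child of T.
Insert V: V < W → go left; V > Q → go right; V > T → go right. Place as right child of T.
Insert U: U < W → go left; U > Q → go right; U > T → go right; U < V → go left. Place as left child of V.
Insert P: P < W → go left; P < Q → go left; P > C → go right. Place as right child of C.
Insert M: M < W → go left; M < Q → go left; M > C → go right; M < P → go left. Place as left child of P.
Insert K: K < W → go left; K < Q → go left; K > C → go right; K < P → go left; K < M → go left. Place as left child of M.
Insert J: J < W → go left; J < Q → go left; J > C → go right; J < P → go left; J < M → go left; J < K → go left. Place as left child of K.
Insert H: H < W → go left; H < Q → go left; H > C → go right; H < P → go left; H < M → go left; H < K → go left; H < J → go left. Place as left child of J.
Insert O: O < W → go left; O < Q → go left; O > C → go right; O < P → go left; O > M → go right. Place as right child of M.
Insert B: B < W → go left; B < Q → go left; B < C → go left. Place as left child of C.
Insert A: A < W → go left; A < Q → go left; A < C → go left; A < B → go left. Place as left child of B.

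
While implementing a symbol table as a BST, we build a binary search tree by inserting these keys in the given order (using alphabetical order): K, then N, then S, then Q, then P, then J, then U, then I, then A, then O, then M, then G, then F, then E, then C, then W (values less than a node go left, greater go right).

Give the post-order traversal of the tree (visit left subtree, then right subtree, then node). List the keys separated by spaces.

K: root
N: right child of K (depth 1)
S: right child of N (depth 2)
Q: left child of S (depth 3)
P: left child of Q (depth 4)
J: left child of K (depth 1)
U: right child of S (depth 3)
I: left child of J (depth 2)
A: left child of I (depth 3)
O: left child of P (depth 5)
M: left child of N (depth 2)
G: right child of A (depth 4)
F: left child of G (depth 5)
E: left child of F (depth 6)
C: left child of E (depth 7)
W: right child of U (depth 4)

C E F G A I J M O P Q W U S N K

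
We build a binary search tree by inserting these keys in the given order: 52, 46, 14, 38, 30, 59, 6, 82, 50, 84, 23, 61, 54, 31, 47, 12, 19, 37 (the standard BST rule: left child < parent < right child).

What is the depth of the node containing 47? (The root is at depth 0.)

3

52: root
46: left child of 52 (depth 1)
14: left child of 46 (depth 2)
38: right child of 14 (depth 3)
30: left child of 38 (depth 4)
59: right child of 52 (depth 1)
6: left child of 14 (depth 3)
82: right child of 59 (depth 2)
50: right child of 46 (depth 2)
84: right child of 82 (depth 3)
23: left child of 30 (depth 5)
61: left child of 82 (depth 3)
54: left child of 59 (depth 2)
31: right child of 30 (depth 5)
47: left child of 50 (depth 3)
12: right child of 6 (depth 4)
19: left child of 23 (depth 6)
37: right child of 31 (depth 6)

Path to 47: 52 → 46 → 50 → 47, which is 3 edges.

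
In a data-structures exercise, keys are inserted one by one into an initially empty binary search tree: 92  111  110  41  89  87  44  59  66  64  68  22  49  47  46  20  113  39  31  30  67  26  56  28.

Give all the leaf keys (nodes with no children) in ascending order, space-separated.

20 28 46 56 64 67 110 113

92: root
111: right child of 92 (depth 1)
110: left child of 111 (depth 2)
41: left child of 92 (depth 1)
89: right child of 41 (depth 2)
87: left child of 89 (depth 3)
44: left child of 87 (depth 4)
59: right child of 44 (depth 5)
66: right child of 59 (depth 6)
64: left child of 66 (depth 7)
68: right child of 66 (depth 7)
22: left child of 41 (depth 2)
49: left child of 59 (depth 6)
47: left child of 49 (depth 7)
46: left child of 47 (depth 8)
20: left child of 22 (depth 3)
113: right child of 111 (depth 2)
39: right child of 22 (depth 3)
31: left child of 39 (depth 4)
30: left child of 31 (depth 5)
67: left child of 68 (depth 8)
26: left child of 30 (depth 6)
56: right child of 49 (depth 7)
28: right child of 26 (depth 7)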